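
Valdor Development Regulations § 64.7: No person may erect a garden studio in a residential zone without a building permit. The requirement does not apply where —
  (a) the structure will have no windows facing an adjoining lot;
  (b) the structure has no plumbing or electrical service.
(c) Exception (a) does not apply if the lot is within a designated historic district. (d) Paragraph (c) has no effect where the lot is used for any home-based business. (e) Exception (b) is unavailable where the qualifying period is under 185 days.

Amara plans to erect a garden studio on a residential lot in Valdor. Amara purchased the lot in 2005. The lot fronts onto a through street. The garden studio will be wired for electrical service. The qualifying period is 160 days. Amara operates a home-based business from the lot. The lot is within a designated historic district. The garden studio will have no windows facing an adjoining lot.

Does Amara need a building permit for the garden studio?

Exception (a)'s conditions are all satisfied: no windows face an adjoining lot. Under paragraphs (c)–(d): (c) would limit (a) — the lot is in a historic district — but (d) sets (c) aside: (d) applies — a home-based business operates on the lot. Exception (a) stands.
Exception (b) fails — electrical service is planned.

No — exception (a) applies; Amara does not need a building permit.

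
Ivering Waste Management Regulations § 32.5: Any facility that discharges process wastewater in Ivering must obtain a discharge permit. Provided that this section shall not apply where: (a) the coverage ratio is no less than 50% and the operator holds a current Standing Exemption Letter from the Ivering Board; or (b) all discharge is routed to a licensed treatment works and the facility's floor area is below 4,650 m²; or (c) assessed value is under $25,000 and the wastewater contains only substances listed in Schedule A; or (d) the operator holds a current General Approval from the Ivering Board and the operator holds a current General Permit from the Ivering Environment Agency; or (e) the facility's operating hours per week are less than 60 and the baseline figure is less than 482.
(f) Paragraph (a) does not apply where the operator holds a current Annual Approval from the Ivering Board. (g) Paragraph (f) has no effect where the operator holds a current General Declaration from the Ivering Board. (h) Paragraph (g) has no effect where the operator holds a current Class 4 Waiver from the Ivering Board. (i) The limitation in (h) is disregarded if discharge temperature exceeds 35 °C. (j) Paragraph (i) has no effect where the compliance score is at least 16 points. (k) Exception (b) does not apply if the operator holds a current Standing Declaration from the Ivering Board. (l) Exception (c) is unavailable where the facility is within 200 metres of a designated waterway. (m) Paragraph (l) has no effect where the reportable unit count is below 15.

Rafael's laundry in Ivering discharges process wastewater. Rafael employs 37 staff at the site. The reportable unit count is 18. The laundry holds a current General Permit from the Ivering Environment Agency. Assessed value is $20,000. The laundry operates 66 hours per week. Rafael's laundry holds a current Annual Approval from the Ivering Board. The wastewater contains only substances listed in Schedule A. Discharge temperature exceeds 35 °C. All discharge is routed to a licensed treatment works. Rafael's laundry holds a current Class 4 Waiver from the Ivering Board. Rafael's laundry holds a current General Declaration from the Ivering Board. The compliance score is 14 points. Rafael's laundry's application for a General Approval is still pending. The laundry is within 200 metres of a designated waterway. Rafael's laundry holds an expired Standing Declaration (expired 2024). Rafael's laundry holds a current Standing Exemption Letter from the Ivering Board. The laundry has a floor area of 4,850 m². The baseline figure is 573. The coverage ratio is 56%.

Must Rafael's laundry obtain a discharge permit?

No — exception (a) applies; Rafael's laundry is not required to obtain a discharge permit.

Exception (a) is satisfied on its face — the coverage ratio is 56%, meeting the 50% threshold; a current Standing Exemption Letter is held. As to paragraphs (f)–(j): (f) would limit (a) — a current Annual Approval is held — but (g) sets (f) aside: (g) operates against (f): a current General Declaration is held. (h) would limit (g) — a current Class 4 Waiver is held — but (i) sets (h) aside: (i) is triggered — discharge temperature exceeds 35 °C. (j) is inapplicable (the compliance score is 14 points, short of 16 points), so (i) stands. Exception (a) stands.
Exception (b) requires that the facility's floor area is below 4,650 m²; but the facility's floor area is 4,850 m², not below 4,650 m², so (b) is unavailable.
Exception (c)'s conditions are all satisfied: assessed value is $20,000, under the $25,000 limit; the wastewater is Schedule-A-only. However, paragraphs (l)–(m) must be considered: (l) operates against (c): the laundry is within 200 m of a designated waterway. (m) is not triggered (the reportable unit count is 18, not below 15), so (l) stands. So (c) is unavailable.
Exception (d) fails — the General Approval is not current.
Exception (e) requires that the facility's operating hours per week are less than 60; but the facility's operating hours per week are 66, not less than 60, so (e) is unavailable.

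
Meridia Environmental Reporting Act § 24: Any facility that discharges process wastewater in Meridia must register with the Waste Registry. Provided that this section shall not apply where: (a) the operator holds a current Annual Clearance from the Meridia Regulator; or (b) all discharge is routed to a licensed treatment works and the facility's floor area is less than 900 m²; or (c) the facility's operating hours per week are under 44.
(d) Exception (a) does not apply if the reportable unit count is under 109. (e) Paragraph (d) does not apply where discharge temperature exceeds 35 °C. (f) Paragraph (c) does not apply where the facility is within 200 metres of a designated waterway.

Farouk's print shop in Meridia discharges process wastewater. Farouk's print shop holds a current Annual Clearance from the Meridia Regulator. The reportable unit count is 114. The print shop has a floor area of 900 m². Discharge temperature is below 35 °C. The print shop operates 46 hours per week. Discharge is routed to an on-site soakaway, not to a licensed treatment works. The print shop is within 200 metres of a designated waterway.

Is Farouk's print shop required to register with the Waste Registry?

All of (a)'s requirements are met (a current Annual Clearance is held). Considering the limiting provisions: (d) does not operate here — the reportable unit count is 114, not under 109. So (a) applies.
Exception (b) requires that all discharge is routed to a licensed treatment works; but discharge is not routed to a licensed treatment works, so (b) is unavailable.
Exception (c) does not apply: the facility's operating hours per week are 46, not under 44.

No — exception (a) applies; Farouk's print shop is not required to register with the Waste Registry.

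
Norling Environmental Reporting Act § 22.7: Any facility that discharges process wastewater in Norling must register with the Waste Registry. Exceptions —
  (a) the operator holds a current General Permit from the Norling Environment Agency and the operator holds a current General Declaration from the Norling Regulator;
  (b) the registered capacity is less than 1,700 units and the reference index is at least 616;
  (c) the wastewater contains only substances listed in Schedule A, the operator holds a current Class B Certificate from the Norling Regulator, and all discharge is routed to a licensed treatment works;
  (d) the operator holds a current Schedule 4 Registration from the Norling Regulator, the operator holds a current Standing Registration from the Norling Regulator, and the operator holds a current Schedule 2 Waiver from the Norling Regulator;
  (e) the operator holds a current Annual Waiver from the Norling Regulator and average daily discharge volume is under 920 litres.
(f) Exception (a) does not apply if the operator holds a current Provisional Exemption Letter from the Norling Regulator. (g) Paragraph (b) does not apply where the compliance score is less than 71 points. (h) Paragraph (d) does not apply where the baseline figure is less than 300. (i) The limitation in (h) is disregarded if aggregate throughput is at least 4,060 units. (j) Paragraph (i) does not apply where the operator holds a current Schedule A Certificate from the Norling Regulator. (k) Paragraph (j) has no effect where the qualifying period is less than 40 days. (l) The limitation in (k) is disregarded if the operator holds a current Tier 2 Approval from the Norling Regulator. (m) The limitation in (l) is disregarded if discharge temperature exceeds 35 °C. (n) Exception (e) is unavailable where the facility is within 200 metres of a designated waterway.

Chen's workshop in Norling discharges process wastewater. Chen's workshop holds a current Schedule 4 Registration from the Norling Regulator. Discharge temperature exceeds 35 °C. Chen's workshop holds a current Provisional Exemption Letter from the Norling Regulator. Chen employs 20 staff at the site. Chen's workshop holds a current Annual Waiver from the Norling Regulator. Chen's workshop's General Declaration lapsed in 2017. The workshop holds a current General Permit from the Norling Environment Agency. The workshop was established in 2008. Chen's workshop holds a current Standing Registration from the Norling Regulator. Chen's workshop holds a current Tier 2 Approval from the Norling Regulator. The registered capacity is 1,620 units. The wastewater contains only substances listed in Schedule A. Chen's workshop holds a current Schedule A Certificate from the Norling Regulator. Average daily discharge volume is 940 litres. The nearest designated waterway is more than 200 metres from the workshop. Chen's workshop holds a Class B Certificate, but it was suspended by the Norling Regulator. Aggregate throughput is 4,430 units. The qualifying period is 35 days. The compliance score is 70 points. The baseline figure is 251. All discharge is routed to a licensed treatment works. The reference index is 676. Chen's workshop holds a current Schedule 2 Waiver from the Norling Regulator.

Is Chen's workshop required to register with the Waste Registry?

No — exception (d) applies; Chen's workshop is not required to register with the Waste Registry.

Exception (a) does not apply: the General Declaration is not current.
All of (b)'s requirements are met (the registered capacity is 1,620 units, less than the 1,700 units limit; the reference index is 676, meeting the 616 threshold). But applying paragraph (g): (g) operates against (b): the compliance score is 70 points, less than the 71 points limit. So (b) is unavailable.
Exception (c) fails — no current Class B Certificate is held.
Exception (d): a current Schedule 4 Registration is held; a current Standing Registration is held; a current Schedule 2 Waiver is held — every condition holds. As to paragraphs (h)–(m): (h) applies (the baseline figure is 251, less than the 300 limit), but is overridden by (i): (i) is triggered — aggregate throughput is 4,430 units, meeting the 4,060 units threshold. (j) operates (a current Schedule A Certificate is held), but is displaced by (k): (k) operates — the qualifying period is 35 days, less than the 40 days limit. (l) would limit (k) — a current Tier 2 Approval is held — but (m) sets (l) aside: (m) operates against (l): discharge temperature exceeds 35 °C. (d) remains available.
Exception (e) requires that average daily discharge volume is under 920 litres; but average daily discharge volume is 940 litres, not under 920 litres, so (e) is unavailable.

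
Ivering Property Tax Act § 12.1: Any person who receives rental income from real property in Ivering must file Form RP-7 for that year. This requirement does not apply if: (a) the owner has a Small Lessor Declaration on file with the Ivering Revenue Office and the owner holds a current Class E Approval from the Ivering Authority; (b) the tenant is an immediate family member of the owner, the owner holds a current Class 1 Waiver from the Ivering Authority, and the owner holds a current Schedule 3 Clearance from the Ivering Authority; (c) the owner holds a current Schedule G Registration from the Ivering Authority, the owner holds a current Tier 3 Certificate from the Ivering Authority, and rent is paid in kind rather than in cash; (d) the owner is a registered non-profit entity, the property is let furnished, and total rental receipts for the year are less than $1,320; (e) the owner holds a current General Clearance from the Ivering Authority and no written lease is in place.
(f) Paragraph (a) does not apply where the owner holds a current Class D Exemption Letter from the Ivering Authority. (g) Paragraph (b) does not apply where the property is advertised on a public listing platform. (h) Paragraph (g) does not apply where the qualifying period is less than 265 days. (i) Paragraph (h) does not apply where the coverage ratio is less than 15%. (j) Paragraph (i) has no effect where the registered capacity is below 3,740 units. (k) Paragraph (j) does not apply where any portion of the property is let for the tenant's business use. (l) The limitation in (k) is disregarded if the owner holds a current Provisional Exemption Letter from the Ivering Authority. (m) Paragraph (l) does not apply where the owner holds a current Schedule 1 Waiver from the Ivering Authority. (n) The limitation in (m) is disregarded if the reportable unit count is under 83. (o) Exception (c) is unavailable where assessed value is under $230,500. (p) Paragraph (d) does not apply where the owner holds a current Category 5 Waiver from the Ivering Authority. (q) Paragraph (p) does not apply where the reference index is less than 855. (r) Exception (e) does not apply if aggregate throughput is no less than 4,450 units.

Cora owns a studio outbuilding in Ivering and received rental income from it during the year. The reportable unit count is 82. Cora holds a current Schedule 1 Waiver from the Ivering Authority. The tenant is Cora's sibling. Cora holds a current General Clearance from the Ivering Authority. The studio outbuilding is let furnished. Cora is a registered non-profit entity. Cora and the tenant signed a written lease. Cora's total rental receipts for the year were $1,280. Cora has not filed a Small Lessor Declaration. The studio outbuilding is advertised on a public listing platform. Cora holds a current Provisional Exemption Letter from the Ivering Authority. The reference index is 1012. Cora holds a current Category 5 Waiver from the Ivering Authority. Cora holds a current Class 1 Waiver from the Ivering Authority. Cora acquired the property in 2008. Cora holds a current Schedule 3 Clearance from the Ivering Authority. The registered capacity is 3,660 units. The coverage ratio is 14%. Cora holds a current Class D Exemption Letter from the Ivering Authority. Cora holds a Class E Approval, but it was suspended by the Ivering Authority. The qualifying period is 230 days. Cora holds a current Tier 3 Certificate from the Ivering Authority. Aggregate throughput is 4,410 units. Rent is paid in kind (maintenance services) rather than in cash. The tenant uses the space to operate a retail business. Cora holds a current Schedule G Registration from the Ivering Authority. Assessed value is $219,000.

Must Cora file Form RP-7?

No — exception (b) applies; Cora is not required to file Form RP-7.

Exception (a) requires that the owner has a Small Lessor Declaration on file with the Ivering Revenue Office; but no Small Lessor Declaration is on file, so (a) is unavailable.
Exception (b) is satisfied on its face — the tenant is an immediate family member; a current Class 1 Waiver is held; a current Schedule 3 Clearance is held. Considering the limiting provisions: (g) is engaged (the property is publicly advertised), but is set aside by (h): (h) is engaged — the qualifying period is 230 days, less than the 265 days limit. (i) would limit (h) — the coverage ratio is 14%, less than the 15% limit — but (j) sets (i) aside: (j) operates against (i): the registered capacity is 3,660 units, below the 3,740 units limit. (k) would limit (j) — the space is let for business use — but (l) sets (k) aside: (l) operates against (k): a current Provisional Exemption Letter is held. (m) would limit (l) — a current Schedule 1 Waiver is held — but (n) sets (m) aside: (n) operates — the reportable unit count is 82, under the 83 limit. (b) remains available.
Exception (c) is satisfied on its face — a current Schedule G Registration is held; a current Tier 3 Certificate is held; rent is paid in kind. But applying paragraph (o): (o) is triggered — assessed value is $219,000, under the $230,500 limit. (c) is therefore removed.
Exception (d) is satisfied on its face — Cora is a registered non-profit; the property is let furnished; total rental receipts for the year are $1,280, less than the $1,320 limit. However, paragraphs (p)–(q) must be considered: (p) is engaged — a current Category 5 Waiver is held. (q) is inapplicable (the reference index is 1,012, not less than 855), so (p) stands. (d) is therefore removed.
Exception (e) does not apply: a written lease is in place.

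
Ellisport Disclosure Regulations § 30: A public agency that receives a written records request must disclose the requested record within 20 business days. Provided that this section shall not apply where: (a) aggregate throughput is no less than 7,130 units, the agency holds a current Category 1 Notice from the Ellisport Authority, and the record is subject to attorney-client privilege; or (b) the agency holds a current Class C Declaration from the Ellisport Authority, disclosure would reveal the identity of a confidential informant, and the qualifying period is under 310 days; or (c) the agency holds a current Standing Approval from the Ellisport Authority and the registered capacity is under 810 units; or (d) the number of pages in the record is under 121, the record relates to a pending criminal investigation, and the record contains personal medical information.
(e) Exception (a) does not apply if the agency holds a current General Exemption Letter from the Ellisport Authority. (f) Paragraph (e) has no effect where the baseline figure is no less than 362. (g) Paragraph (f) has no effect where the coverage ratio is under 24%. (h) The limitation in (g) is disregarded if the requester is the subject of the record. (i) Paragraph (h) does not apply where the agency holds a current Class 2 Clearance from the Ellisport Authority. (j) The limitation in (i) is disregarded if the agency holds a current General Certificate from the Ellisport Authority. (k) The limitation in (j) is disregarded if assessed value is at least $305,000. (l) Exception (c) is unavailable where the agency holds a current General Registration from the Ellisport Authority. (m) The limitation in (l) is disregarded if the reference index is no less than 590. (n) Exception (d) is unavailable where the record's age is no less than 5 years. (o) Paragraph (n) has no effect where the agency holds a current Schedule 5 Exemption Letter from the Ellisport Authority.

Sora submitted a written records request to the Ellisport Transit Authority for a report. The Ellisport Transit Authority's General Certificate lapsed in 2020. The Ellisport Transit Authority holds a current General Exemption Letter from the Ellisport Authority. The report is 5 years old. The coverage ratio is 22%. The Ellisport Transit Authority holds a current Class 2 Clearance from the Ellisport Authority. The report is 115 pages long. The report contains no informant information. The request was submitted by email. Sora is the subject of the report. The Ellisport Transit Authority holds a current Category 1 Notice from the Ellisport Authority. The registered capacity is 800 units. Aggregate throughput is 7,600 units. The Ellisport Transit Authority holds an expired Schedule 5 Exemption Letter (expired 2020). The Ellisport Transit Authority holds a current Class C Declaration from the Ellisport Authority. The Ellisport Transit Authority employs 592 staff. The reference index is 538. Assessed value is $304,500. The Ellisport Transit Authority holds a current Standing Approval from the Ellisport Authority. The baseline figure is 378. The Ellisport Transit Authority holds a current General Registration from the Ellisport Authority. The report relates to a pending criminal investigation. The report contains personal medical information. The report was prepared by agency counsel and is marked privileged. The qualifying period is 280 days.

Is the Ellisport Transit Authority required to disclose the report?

Yes — the Ellisport Transit Authority must disclose the report.

All of (a)'s requirements are met (aggregate throughput is 7,600 units, meeting the 7,130 units threshold; a current Category 1 Notice is held; the report is privileged). However, paragraphs (e)–(k) must be considered: (e) operates against (a): a current General Exemption Letter is held. (f) would limit (e) — the baseline figure is 378, meeting the 362 threshold — but (g) sets (f) aside: (g) operates against (f): the coverage ratio is 22%, under the 24% limit. (h) operates (Sora is the subject of the report), but is overridden by (i): (i) operates against (h): a current Class 2 Clearance is held. (j), which would lift (i), does not operate here — no current General Certificate is held. (a) is therefore removed.
Exception (b) does not apply: the report contains no informant information.
Exception (c): a current Standing Approval is held; the registered capacity is 800 units, under the 810 units limit — every condition holds. But applying paragraphs (l)–(m): (l) operates against (c): a current General Registration is held. (m), which would lift (l), does not operate here — the reference index is 538, short of 590. Exception (c) does not apply.
Exception (d) is satisfied on its face — the number of pages in the record is 115, under the 121 limit; the report relates to a pending investigation; the report contains personal medical information. But: (n) operates against (d): the record's age is 5 years, meeting the 5 years threshold. (o), which would lift (n), is not triggered — no current Schedule 5 Exemption Letter is held. (d) is therefore removed.
No exception displaces § 30.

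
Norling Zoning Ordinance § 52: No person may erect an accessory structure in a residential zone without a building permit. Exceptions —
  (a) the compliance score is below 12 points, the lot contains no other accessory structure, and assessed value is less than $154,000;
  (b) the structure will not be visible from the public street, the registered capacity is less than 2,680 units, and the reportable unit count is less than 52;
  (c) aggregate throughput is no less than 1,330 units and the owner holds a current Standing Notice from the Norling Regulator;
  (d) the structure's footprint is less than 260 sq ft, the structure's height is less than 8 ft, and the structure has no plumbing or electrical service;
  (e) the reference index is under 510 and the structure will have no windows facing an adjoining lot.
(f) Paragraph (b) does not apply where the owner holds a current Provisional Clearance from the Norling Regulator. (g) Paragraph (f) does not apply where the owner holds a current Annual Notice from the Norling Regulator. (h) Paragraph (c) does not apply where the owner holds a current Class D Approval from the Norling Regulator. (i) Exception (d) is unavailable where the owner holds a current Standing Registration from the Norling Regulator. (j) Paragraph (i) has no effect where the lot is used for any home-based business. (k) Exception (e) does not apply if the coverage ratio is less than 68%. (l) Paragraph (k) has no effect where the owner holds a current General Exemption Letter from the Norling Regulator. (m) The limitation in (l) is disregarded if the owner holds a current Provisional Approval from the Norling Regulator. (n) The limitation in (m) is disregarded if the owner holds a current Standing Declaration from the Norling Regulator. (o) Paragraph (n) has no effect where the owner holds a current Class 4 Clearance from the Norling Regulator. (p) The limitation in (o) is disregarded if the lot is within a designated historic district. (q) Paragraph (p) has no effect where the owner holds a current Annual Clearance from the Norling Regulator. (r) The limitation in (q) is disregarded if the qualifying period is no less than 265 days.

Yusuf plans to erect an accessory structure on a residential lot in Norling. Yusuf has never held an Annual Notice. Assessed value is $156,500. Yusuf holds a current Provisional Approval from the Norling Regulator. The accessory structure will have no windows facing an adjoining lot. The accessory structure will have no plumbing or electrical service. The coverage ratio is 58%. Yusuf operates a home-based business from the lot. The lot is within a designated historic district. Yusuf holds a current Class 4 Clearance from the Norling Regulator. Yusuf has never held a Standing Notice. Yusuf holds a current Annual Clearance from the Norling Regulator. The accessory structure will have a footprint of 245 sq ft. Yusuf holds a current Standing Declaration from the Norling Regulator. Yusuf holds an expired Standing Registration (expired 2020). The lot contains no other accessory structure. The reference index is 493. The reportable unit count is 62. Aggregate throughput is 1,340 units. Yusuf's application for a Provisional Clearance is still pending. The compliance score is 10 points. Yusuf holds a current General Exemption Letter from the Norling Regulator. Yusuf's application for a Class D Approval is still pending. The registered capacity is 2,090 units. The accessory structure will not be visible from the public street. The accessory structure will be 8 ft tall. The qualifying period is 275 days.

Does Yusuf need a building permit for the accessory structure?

No — exception (e) applies; Yusuf does not need a building permit.

Exception (a) requires that assessed value is less than $154,000; but assessed value is $156,500, not less than $154,000, so (a) is unavailable.
Exception (b) does not apply: the reportable unit count is 62, not less than 52.
Exception (c) does not apply: the Standing Notice is not current.
Exception (d) does not apply: the structure's height is 8 ft, not less than 8 ft.
Exception (e) is satisfied on its face — the reference index is 493, under the 510 limit; no windows face an adjoining lot. As to paragraphs (k)–(r): (k) operates (the coverage ratio is 58%, less than the 68% limit), but is itself disapplied by (l): (l) is triggered — a current General Exemption Letter is held. (m) operates (a current Provisional Approval is held), but is set aside by (n): (n) operates against (m): a current Standing Declaration is held. (o) would limit (n) — a current Class 4 Clearance is held — but (p) sets (o) aside: (p) operates against (o): the lot is in a historic district. (q) would limit (p) — a current Annual Clearance is held — but (r) sets (q) aside: (r) operates against (q): the qualifying period is 275 days, meeting the 265 days threshold. Exception (e) stands.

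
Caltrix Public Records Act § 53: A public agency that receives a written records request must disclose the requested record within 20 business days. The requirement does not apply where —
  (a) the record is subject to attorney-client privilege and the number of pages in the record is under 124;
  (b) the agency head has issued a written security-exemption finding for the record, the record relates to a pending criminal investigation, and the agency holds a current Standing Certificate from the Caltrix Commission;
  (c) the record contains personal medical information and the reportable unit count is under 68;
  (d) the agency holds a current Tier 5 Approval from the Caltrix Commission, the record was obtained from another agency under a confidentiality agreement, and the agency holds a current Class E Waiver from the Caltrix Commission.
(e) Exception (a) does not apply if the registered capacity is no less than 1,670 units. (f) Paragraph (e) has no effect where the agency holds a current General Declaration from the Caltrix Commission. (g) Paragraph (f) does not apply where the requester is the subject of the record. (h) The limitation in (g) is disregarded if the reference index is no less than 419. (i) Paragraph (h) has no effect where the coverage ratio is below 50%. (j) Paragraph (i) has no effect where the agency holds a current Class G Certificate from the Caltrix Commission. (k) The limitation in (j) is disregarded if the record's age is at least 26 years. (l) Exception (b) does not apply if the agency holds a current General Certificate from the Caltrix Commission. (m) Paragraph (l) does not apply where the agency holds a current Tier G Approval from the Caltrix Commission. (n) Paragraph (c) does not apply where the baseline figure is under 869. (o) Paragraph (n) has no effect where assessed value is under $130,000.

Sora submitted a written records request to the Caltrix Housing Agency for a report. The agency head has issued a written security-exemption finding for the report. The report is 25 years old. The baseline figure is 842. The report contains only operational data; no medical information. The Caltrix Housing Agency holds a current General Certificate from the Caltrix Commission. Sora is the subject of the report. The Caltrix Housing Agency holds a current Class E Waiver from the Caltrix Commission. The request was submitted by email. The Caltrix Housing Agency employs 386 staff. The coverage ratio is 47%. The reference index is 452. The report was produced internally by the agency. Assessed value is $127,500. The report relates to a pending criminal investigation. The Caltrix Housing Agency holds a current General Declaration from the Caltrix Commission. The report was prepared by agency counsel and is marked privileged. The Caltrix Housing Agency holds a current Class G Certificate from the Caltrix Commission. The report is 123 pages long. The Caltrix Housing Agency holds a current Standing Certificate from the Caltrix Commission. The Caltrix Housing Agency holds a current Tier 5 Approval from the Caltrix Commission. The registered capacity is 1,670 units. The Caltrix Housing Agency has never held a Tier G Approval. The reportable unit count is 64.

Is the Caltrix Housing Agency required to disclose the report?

Exception (a): the report is privileged; the number of pages in the record is 123, under the 124 limit — every condition holds. Applying paragraphs (e)–(k): (e) is engaged (the registered capacity is 1,670 units, meeting the 1,670 units threshold), but is overridden by (f): (f) operates — a current General Declaration is held. (g) is triggered (Sora is the subject of the report), but is displaced by (h): (h) applies — the reference index is 452, meeting the 419 threshold. (i) is engaged (the coverage ratio is 47%, below the 50% limit), but is displaced by (j): (j) applies — a current Class G Certificate is held. (k) is inapplicable (the record's age is 25 years, short of 26 years), so (j) stands. So (a) applies.
All of (b)'s requirements are met (a written security-exemption finding has been issued; the report relates to a pending investigation; a current Standing Certificate is held). But: (l) operates against (b): a current General Certificate is held. (m) is not engaged (the Tier G Approval is not current), so (l) stands. (b) is therefore removed.
Exception (c) requires that the record contains personal medical information; but the report contains only operational data, so (c) is unavailable.
Exception (d) fails — the report was produced internally.

No — exception (a) applies; the Caltrix Housing Agency is not required to disclose the report.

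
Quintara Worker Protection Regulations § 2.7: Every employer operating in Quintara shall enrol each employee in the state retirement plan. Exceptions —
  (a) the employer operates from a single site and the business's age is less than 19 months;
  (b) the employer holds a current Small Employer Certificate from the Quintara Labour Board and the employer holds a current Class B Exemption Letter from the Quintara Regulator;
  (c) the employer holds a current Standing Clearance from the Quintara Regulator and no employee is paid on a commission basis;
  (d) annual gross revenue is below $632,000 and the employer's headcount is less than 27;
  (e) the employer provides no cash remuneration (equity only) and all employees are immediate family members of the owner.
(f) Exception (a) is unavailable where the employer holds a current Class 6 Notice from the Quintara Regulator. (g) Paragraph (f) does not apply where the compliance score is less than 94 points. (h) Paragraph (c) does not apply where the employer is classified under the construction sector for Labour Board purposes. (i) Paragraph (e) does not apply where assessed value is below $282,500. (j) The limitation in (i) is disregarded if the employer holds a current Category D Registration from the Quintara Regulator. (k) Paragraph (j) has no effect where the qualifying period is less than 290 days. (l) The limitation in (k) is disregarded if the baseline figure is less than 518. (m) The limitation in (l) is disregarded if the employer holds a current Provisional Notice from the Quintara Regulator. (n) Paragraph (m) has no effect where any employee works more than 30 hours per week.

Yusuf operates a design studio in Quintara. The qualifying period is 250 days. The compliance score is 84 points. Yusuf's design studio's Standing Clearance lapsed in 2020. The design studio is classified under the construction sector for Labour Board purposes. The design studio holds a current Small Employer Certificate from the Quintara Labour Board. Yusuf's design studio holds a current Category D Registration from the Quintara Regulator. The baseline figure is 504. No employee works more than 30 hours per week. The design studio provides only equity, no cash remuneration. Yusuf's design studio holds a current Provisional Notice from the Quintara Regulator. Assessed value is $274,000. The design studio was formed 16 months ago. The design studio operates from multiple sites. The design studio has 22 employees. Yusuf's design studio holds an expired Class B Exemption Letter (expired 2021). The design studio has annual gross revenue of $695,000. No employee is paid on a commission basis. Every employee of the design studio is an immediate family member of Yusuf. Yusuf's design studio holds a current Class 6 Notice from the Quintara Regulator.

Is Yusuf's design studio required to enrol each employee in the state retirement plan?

Yes — Yusuf's design studio must enrol each employee in the state retirement plan.

Exception (a) does not apply: the employer operates from multiple sites.
Exception (b) fails — there is no Class B Exemption Letter in force.
Exception (c) does not apply: the Standing Clearance is not current.
Exception (d) does not apply: annual gross revenue is $695,000, not below $632,000.
Exception (e): remuneration is equity-only; every employee is an immediate family member — every condition holds. Turning to paragraphs (i)–(n): (i) is triggered — assessed value is $274,000, below the $282,500 limit. (j) applies (a current Category D Registration is held), but is itself disapplied by (k): (k) applies — the qualifying period is 250 days, less than the 290 days limit. (l) would limit (k) — the baseline figure is 504, less than the 518 limit — but (m) sets (l) aside: (m) operates — a current Provisional Notice is held. (n), which would lift (m), is not triggered — no employee exceeds 30 hours/week. Exception (e) does not apply.
No exception is made out. Yusuf's design studio falls within the general rule.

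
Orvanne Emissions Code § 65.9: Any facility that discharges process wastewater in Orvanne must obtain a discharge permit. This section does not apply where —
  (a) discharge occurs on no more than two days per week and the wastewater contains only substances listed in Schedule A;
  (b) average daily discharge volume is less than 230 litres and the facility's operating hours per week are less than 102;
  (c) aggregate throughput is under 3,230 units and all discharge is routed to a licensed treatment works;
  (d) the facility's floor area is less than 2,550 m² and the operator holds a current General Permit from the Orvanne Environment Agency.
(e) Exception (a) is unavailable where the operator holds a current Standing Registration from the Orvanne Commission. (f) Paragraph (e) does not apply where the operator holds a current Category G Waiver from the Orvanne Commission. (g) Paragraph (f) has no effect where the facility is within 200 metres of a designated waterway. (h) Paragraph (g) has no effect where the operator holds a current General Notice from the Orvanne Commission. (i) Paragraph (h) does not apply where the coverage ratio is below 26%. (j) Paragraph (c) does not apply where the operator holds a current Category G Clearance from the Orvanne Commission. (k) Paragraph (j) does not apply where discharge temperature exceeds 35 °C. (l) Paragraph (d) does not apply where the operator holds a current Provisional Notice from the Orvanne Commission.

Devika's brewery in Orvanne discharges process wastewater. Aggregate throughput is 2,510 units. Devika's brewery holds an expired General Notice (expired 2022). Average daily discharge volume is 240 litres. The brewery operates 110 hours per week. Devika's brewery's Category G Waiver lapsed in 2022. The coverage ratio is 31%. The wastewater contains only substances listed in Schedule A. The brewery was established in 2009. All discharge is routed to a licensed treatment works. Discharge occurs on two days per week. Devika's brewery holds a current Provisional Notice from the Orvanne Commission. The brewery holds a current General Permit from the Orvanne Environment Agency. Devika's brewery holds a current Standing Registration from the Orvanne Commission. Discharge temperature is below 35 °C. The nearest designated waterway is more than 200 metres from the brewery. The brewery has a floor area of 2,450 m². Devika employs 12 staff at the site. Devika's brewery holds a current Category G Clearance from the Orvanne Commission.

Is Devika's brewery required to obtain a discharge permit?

Exception (a): discharge occurs on no more than two days per week; the wastewater is Schedule-A-only — every condition holds. Turning to paragraphs (e)–(i): (e) applies — a current Standing Registration is held. (f) is not triggered (the Category G Waiver is not current), so (e) stands. So (a) is unavailable.
Exception (b) requires that average daily discharge volume is less than 230 litres; but average daily discharge volume is 240 litres, not less than 230 litres, so (b) is unavailable.
Exception (c): aggregate throughput is 2,510 units, under the 3,230 units limit; discharge is routed to a licensed treatment works — every condition holds. However, paragraphs (j)–(k) must be considered: (j) operates — a current Category G Clearance is held. (k) is inapplicable (discharge temperature is below 35 °C), so (j) stands. So (c) is unavailable.
Exception (d): the facility's floor area is 2,450 m², less than the 2,550 m² limit; a current General Permit is held — every condition holds. However, paragraph (l) must be considered: (l) applies — a current Provisional Notice is held. So (d) is unavailable.
No exception applies. The general rule governs.

Yes — Devika's brewery must obtain a discharge permit.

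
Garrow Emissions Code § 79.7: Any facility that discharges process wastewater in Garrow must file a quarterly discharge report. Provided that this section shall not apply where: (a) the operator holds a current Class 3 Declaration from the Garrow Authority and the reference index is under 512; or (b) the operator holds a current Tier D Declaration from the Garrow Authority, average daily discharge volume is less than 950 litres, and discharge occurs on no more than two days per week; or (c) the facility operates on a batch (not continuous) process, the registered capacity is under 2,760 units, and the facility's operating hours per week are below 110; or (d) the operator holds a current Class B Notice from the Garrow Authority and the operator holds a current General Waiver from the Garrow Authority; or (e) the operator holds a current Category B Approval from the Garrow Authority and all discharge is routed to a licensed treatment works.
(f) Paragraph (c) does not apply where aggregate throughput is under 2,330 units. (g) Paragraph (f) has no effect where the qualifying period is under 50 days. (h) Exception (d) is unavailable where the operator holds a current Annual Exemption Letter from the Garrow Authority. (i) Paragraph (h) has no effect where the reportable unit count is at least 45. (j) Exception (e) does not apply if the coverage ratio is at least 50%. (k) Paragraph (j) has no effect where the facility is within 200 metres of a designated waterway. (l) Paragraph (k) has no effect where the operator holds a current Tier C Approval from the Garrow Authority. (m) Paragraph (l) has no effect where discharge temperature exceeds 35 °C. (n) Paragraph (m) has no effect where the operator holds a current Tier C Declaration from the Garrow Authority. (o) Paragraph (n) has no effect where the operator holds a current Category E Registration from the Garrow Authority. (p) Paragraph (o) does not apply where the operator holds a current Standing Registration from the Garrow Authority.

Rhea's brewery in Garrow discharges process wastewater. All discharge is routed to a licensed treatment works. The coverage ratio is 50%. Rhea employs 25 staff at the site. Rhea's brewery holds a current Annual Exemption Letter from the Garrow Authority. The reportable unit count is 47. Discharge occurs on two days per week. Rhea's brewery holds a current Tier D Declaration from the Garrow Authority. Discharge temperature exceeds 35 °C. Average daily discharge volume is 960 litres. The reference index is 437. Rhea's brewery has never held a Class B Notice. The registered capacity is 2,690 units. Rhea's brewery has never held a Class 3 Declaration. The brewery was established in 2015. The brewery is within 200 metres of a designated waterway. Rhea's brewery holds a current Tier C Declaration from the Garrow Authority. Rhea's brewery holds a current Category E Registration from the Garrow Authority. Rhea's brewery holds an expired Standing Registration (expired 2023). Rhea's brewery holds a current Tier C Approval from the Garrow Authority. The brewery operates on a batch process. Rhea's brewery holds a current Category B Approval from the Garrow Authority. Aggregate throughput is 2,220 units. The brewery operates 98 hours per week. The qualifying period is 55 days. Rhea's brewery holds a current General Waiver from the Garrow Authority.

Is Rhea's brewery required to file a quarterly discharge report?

No — exception (e) applies; Rhea's brewery is not required to file a quarterly discharge report.

Exception (a) does not apply: the Class 3 Declaration is not current.
Exception (b) requires that average daily discharge volume is less than 950 litres; but average daily discharge volume is 960 litres, not less than 950 litres, so (b) is unavailable.
Exception (c) is satisfied on its face — the facility operates on a batch process; the registered capacity is 2,690 units, under the 2,760 units limit; the facility's operating hours per week are 98, below the 110 limit. But: (f) operates against (c): aggregate throughput is 2,220 units, under the 2,330 units limit. (g), which would lift (f), is not triggered — the qualifying period is 55 days, not under 50 days. Exception (c) does not apply.
Exception (d) does not apply: the Class B Notice is not current.
Exception (e)'s conditions are all satisfied: a current Category B Approval is held; discharge is routed to a licensed treatment works. As to paragraphs (j)–(p): (j) applies (the coverage ratio is 50%, meeting the 50% threshold), but yields to (k): (k) operates — the brewery is within 200 m of a designated waterway. (l) would limit (k) — a current Tier C Approval is held — but (m) sets (l) aside: (m) operates against (l): discharge temperature exceeds 35 °C. (n) is engaged (a current Tier C Declaration is held), but is overridden by (o): (o) operates against (n): a current Category E Registration is held. (p), which would lift (o), is inapplicable — there is no Standing Registration in force. (e) remains available.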